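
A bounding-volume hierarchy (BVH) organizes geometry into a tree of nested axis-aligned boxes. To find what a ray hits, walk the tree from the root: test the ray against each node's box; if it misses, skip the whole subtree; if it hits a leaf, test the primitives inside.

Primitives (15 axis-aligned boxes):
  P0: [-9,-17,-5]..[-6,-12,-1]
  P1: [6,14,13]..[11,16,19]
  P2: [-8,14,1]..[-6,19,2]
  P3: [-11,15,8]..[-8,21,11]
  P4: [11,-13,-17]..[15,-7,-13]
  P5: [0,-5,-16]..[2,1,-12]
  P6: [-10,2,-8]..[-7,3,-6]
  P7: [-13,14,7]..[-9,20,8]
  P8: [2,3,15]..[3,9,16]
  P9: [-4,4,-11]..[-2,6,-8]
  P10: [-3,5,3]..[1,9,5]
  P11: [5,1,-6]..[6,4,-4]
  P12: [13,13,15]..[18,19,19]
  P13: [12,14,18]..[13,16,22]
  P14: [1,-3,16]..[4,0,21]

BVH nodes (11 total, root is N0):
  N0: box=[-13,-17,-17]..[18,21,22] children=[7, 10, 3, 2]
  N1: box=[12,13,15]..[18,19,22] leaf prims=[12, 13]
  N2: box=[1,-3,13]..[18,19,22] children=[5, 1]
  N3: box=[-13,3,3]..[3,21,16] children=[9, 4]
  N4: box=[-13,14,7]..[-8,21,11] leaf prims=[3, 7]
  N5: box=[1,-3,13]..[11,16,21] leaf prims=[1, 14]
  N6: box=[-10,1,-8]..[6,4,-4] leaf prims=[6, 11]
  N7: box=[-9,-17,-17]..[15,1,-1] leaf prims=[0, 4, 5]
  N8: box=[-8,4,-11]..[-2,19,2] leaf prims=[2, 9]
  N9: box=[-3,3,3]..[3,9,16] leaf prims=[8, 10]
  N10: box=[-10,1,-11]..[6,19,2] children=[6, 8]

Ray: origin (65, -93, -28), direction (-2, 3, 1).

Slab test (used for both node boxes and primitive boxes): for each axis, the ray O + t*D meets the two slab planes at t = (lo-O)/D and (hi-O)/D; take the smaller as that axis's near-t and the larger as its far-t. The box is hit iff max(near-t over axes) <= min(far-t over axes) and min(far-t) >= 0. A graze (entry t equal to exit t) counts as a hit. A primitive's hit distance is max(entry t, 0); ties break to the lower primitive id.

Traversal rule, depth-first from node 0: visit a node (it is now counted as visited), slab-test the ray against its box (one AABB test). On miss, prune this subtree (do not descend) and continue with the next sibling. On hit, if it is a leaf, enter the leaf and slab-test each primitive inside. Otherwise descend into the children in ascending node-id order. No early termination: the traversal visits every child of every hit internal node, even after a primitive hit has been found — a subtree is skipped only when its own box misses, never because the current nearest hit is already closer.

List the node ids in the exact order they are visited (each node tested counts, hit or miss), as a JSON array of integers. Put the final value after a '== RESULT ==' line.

Trace the traversal:
N0 x:[47/2,39] y:[76/3,38] z:[11,50] -> hit [76/3,38], descend [2, 3, 7, 10]
  N2 x:[47/2,32] y:[30,112/3] z:[41,50] -> miss, prune
  N3 x:[31,39] y:[32,38] z:[31,44] -> hit [32,38], descend [4, 9]
    N4 x:[73/2,39] y:[107/3,38] z:[35,39] -> hit [73/2,38] leaf, test {P3@t=73/2, P7(miss)}
    N9 x:[31,34] y:[32,34] z:[31,44] -> hit [32,34] leaf, test {P8(miss), P10@t=98/3}
  N7 x:[25,37] y:[76/3,94/3] z:[11,27] -> hit [76/3,27] leaf, test {P0(miss), P4(miss), P5(miss)}
  N10 x:[59/2,75/2] y:[94/3,112/3] z:[17,30] -> miss, prune

7 AABB tests over nodes [0, 2, 3, 4, 9, 7, 10]; 3 leaves entered; closest P10.

== RESULT ==
[0, 2, 3, 4, 9, 7, 10]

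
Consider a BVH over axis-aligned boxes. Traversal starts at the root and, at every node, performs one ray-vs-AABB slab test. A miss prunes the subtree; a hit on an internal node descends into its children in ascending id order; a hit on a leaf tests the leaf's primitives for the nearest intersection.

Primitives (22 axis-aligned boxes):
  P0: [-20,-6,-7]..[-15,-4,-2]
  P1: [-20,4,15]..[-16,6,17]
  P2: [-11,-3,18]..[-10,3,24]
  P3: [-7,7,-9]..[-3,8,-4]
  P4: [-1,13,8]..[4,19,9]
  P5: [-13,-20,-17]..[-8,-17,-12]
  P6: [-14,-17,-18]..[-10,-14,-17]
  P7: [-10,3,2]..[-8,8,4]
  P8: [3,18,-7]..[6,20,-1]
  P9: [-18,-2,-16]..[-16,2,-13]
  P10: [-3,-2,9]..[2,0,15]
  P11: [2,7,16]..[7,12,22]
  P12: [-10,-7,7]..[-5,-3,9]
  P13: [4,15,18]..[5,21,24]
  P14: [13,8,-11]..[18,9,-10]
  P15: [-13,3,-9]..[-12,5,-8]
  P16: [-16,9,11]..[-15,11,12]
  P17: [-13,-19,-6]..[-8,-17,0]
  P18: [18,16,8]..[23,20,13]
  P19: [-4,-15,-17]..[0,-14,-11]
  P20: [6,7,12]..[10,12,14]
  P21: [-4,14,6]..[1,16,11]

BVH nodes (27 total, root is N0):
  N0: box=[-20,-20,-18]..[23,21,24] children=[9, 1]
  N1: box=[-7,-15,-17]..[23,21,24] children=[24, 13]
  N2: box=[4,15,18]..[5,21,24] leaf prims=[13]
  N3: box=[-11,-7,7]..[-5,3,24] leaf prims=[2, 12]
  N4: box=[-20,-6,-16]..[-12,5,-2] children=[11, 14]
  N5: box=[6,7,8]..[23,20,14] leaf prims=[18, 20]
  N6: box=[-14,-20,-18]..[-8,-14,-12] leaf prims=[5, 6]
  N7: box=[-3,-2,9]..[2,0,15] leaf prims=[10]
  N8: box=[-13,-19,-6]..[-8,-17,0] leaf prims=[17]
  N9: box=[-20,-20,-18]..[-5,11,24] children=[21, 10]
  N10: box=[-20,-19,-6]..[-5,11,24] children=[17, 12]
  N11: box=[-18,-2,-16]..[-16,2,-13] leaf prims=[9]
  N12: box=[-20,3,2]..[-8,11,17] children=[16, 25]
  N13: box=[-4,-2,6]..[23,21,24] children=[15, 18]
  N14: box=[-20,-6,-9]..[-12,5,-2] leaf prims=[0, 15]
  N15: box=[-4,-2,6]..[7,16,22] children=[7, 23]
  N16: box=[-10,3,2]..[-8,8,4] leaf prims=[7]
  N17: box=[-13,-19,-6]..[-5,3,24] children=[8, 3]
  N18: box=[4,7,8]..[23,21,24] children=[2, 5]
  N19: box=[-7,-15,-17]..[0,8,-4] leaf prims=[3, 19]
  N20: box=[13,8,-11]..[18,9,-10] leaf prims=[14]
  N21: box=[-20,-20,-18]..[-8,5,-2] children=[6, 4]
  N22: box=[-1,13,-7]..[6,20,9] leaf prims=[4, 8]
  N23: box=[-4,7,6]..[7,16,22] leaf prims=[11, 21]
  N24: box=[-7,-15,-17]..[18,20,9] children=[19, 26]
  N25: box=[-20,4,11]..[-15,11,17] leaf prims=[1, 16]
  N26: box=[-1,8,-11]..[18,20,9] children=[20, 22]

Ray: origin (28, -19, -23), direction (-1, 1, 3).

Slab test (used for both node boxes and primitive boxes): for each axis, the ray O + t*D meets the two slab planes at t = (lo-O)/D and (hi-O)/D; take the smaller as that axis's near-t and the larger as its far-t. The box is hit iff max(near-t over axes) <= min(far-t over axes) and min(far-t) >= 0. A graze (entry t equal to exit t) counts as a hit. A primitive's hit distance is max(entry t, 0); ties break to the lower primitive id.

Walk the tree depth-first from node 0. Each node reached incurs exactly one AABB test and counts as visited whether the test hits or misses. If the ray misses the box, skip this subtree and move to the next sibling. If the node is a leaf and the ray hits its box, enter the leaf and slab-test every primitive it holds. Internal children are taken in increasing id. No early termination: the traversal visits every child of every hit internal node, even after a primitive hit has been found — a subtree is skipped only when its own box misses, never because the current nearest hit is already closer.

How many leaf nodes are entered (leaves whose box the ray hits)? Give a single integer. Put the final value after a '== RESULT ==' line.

Traverse from the root:
N0 x:[5,48] y:[-1,40] z:[5/3,47/3] -> hit [5,47/3], descend [1, 9]
  N1 x:[5,35] y:[4,40] z:[2,47/3] -> hit [5,47/3], descend [13, 24]
    N13 x:[5,32] y:[17,40] z:[29/3,47/3] -> miss, prune
    N24 x:[10,35] y:[4,39] z:[2,32/3] -> hit [10,32/3], descend [19, 26]
      N19 x:[28,35] y:[4,27] z:[2,19/3] -> miss, prune
      N26 x:[10,29] y:[27,39] z:[4,32/3] -> miss, prune
  N9 x:[33,48] y:[-1,30] z:[5/3,47/3] -> miss, prune

Visited [0, 1, 13, 24, 19, 26, 9]. Tests: 7 box, 0 leaf. Nearest: miss.

== RESULT ==
0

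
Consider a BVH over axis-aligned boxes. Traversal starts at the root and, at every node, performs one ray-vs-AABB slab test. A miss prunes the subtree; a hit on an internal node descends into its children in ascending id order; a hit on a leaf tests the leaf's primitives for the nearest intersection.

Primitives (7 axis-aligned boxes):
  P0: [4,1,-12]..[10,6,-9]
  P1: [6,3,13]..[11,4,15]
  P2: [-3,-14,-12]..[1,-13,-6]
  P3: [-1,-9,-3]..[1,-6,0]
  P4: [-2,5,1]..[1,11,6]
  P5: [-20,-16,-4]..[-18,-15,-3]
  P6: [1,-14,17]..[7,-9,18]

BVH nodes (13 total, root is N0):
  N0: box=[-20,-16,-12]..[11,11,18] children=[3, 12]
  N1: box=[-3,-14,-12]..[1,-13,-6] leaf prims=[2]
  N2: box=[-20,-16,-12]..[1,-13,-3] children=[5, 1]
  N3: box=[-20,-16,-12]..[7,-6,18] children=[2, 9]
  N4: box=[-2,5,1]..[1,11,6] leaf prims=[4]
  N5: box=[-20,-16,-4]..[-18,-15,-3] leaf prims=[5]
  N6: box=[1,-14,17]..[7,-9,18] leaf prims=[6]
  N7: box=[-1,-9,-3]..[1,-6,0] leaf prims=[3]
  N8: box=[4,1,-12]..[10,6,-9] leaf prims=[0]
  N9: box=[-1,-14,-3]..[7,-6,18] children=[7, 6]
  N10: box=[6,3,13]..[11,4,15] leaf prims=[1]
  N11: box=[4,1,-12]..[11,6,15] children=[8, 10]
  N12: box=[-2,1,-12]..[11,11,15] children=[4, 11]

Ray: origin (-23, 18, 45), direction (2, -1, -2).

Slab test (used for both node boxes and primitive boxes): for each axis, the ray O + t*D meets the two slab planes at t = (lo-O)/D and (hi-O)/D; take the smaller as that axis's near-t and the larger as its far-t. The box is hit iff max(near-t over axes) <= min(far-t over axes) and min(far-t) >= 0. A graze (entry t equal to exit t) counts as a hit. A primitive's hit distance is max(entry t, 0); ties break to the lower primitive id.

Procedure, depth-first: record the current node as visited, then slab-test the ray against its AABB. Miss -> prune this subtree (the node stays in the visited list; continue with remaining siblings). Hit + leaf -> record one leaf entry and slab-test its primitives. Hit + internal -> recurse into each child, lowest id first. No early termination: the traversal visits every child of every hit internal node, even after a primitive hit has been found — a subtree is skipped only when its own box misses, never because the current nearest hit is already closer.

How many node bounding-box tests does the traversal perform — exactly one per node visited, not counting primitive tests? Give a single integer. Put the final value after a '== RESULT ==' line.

Traverse from the root:
N0 x:[3/2,17] y:[7,34] z:[27/2,57/2] -> hit [27/2,17], descend [3, 12]
  N3 x:[3/2,15] y:[24,34] z:[27/2,57/2] -> miss, prune
  N12 x:[21/2,17] y:[7,17] z:[15,57/2] -> hit [15,17], descend [4, 11]
    N4 x:[21/2,12] y:[7,13] z:[39/2,22] -> miss, prune
    N11 x:[27/2,17] y:[12,17] z:[15,57/2] -> hit [15,17], descend [8, 10]
      N8 x:[27/2,33/2] y:[12,17] z:[27,57/2] -> miss, prune
      N10 x:[29/2,17] y:[14,15] z:[15,16] -> hit [15,15] leaf, test {P1@t=15}

7 AABB tests over nodes [0, 3, 12, 4, 11, 8, 10]; 1 leaf entered; closest P1.

== RESULT ==
7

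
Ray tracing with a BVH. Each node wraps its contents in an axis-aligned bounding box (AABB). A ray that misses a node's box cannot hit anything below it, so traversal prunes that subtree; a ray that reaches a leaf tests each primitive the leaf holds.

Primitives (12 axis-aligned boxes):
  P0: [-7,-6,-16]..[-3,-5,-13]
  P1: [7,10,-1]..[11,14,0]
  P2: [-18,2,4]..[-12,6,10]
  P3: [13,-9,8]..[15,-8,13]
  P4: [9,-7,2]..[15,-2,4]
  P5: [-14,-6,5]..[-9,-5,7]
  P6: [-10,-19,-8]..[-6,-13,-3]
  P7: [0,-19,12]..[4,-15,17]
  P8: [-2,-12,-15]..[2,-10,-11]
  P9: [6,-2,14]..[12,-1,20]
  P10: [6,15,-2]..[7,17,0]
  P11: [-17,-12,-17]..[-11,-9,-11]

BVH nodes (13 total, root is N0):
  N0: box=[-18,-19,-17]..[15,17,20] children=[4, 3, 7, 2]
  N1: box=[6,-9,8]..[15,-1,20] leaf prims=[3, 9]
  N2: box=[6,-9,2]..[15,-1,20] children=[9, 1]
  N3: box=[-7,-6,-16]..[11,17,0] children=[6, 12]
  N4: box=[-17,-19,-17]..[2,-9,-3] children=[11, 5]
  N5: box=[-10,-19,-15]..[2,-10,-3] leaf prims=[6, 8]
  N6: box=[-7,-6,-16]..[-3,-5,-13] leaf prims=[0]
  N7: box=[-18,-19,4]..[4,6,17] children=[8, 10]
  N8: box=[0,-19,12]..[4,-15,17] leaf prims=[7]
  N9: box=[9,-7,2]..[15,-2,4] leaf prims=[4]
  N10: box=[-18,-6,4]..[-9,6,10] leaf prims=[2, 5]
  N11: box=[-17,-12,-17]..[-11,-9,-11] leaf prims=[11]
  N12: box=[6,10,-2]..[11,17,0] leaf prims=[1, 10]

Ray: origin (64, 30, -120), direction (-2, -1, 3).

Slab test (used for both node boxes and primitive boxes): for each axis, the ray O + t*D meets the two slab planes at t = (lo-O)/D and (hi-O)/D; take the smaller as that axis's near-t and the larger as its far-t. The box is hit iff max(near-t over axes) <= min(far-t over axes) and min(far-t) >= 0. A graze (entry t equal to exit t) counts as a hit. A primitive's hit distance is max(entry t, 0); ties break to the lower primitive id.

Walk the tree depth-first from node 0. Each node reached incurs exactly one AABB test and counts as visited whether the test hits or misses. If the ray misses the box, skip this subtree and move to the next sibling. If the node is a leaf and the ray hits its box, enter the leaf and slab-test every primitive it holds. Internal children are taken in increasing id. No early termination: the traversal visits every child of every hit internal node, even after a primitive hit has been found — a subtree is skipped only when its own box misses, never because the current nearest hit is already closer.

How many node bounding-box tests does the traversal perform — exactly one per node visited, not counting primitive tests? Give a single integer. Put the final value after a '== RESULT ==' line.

Traverse from the root:
N0 x:[49/2,41] y:[13,49] z:[103/3,140/3] -> hit [103/3,41], descend [2, 3, 4, 7]
  N2 x:[49/2,29] y:[31,39] z:[122/3,140/3] -> miss, prune
  N3 x:[53/2,71/2] y:[13,36] z:[104/3,40] -> hit [104/3,71/2], descend [6, 12]
    N6 x:[67/2,71/2] y:[35,36] z:[104/3,107/3] -> hit [35,71/2] leaf, test {P0@t=35}
    N12 x:[53/2,29] y:[13,20] z:[118/3,40] -> miss, prune
  N4 x:[31,81/2] y:[39,49] z:[103/3,39] -> hit [39,39], descend [5, 11]
    N5 x:[31,37] y:[40,49] z:[35,39] -> miss, prune
    N11 x:[75/2,81/2] y:[39,42] z:[103/3,109/3] -> miss, prune
  N7 x:[30,41] y:[24,49] z:[124/3,137/3] -> miss, prune

Summary -> nodes [0, 2, 3, 6, 12, 4, 5, 11, 7]; box-tests=9; leaf-entries=1; first=P0

== RESULT ==
9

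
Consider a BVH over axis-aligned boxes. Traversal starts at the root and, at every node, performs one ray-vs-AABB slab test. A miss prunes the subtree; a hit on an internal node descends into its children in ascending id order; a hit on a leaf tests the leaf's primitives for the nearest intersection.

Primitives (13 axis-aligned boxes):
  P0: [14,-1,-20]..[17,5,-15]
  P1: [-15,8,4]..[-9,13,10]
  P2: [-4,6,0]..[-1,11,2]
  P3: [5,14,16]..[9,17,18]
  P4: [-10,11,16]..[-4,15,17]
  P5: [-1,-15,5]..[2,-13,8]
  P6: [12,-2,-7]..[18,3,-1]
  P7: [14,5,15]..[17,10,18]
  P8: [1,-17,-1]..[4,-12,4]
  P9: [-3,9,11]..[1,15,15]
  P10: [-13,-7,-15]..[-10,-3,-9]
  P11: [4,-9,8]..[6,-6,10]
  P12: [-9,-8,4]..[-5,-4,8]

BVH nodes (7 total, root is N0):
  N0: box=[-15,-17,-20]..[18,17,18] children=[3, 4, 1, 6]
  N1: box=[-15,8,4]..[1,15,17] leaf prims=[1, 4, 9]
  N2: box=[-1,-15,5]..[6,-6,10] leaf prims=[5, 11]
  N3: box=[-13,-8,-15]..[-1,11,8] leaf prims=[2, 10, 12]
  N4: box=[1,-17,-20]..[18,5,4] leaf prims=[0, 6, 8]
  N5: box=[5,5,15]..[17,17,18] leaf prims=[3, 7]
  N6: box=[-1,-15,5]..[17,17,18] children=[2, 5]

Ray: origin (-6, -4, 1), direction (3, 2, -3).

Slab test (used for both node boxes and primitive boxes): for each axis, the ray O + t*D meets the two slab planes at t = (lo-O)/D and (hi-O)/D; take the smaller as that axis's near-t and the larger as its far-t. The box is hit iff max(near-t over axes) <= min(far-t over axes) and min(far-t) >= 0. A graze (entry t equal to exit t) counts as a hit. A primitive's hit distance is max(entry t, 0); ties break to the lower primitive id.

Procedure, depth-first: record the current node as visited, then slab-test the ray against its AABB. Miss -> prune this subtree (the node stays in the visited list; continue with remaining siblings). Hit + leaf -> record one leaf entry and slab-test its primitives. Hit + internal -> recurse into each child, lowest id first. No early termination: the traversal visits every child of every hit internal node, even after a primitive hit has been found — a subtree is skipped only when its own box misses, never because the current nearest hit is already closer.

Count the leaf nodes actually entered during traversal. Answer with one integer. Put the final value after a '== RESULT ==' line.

Traverse from the root:
N0 x:[-3,8] y:[-13/2,21/2] z:[-17/3,7] -> hit [-3,7], descend [1, 3, 4, 6]
  N1 x:[-3,7/3] y:[6,19/2] z:[-16/3,-1] -> miss, prune
  N3 x:[-7/3,5/3] y:[-2,15/2] z:[-7/3,16/3] -> hit [-2,5/3] leaf, test {P2(miss), P10(miss), P12(miss)}
  N4 x:[7/3,8] y:[-13/2,9/2] z:[-1,7] -> hit [7/3,9/2] leaf, test {P0(miss), P6(miss), P8(miss)}
  N6 x:[5/3,23/3] y:[-11/2,21/2] z:[-17/3,-4/3] -> miss, prune

Visited [0, 1, 3, 4, 6]. Tests: 5 box, 2 leaf. Nearest: miss.

== RESULT ==
2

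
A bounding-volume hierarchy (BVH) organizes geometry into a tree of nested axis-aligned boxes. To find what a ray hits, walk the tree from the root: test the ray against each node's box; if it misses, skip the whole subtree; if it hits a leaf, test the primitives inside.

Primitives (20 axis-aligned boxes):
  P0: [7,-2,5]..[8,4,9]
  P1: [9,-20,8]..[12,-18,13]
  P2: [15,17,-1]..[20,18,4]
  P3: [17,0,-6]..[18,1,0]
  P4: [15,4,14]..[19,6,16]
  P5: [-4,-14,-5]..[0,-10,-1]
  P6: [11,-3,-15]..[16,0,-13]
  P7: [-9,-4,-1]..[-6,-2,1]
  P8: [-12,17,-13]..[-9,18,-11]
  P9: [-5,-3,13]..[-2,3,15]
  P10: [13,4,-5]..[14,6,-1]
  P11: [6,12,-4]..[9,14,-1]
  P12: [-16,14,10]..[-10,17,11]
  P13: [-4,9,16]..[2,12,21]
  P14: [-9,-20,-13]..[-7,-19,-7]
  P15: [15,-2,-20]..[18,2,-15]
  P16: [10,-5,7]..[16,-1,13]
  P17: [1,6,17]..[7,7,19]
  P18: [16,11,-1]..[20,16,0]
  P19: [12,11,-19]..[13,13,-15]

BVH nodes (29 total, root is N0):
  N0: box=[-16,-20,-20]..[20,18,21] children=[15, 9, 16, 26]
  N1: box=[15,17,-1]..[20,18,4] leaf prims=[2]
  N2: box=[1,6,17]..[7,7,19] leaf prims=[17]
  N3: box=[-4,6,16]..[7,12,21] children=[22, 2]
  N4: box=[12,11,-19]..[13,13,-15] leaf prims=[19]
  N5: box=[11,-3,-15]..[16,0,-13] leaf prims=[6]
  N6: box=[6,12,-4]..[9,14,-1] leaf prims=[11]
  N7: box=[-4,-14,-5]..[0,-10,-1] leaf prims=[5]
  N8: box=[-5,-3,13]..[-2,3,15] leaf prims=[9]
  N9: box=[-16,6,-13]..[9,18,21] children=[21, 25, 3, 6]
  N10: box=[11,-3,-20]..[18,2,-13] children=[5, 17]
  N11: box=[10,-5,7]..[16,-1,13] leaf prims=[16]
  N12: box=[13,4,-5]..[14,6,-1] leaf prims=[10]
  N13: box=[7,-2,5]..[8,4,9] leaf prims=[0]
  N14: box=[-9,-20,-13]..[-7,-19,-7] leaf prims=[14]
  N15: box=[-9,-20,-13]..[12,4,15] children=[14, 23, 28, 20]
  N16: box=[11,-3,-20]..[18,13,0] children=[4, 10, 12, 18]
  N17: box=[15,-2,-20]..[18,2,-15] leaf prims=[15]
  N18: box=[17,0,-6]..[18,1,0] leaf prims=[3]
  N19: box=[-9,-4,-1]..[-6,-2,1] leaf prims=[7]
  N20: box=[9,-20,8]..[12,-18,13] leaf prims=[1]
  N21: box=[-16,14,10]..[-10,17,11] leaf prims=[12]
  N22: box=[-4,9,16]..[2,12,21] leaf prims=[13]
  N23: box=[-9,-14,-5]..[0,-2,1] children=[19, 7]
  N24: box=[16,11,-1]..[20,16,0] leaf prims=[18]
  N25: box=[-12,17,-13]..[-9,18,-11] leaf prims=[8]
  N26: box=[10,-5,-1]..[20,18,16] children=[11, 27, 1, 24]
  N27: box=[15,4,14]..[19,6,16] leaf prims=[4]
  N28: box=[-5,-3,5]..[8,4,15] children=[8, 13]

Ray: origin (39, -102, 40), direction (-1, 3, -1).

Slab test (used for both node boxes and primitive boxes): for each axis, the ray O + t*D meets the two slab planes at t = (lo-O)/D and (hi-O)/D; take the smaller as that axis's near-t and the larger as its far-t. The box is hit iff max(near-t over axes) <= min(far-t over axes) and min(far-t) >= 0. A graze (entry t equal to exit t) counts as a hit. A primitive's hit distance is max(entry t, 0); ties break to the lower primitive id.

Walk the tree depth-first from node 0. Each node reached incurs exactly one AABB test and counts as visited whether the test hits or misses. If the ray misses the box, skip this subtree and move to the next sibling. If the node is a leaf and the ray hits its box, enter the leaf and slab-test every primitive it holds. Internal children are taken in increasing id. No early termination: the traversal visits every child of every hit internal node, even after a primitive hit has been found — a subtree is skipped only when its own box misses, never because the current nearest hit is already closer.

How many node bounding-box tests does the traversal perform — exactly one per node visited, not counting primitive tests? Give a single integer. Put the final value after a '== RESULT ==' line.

Traverse from the root:
N0 x:[19,55] y:[82/3,40] z:[19,60] -> hit [82/3,40], descend [9, 15, 16, 26]
  N9 x:[30,55] y:[36,40] z:[19,53] -> hit [36,40], descend [3, 6, 21, 25]
    N3 x:[32,43] y:[36,38] z:[19,24] -> miss, prune
    N6 x:[30,33] y:[38,116/3] z:[41,44] -> miss, prune
    N21 x:[49,55] y:[116/3,119/3] z:[29,30] -> miss, prune
    N25 x:[48,51] y:[119/3,40] z:[51,53] -> miss, prune
  N15 x:[27,48] y:[82/3,106/3] z:[25,53] -> hit [82/3,106/3], descend [14, 20, 23, 28]
    N14 x:[46,48] y:[82/3,83/3] z:[47,53] -> miss, prune
    N20 x:[27,30] y:[82/3,28] z:[27,32] -> hit [82/3,28] leaf, test {P1@t=82/3}
    N23 x:[39,48] y:[88/3,100/3] z:[39,45] -> miss, prune
    N28 x:[31,44] y:[33,106/3] z:[25,35] -> hit [33,35], descend [8, 13]
      N8 x:[41,44] y:[33,35] z:[25,27] -> miss, prune
      N13 x:[31,32] y:[100/3,106/3] z:[31,35] -> miss, prune
  N16 x:[21,28] y:[33,115/3] z:[40,60] -> miss, prune
  N26 x:[19,29] y:[97/3,40] z:[24,41] -> miss, prune

order=[0, 9, 3, 6, 21, 25, 15, 14, 20, 23, 28, 8, 13, 16, 26]  |boxes|=15  |leaves|=1  hit=P1

== RESULT ==
15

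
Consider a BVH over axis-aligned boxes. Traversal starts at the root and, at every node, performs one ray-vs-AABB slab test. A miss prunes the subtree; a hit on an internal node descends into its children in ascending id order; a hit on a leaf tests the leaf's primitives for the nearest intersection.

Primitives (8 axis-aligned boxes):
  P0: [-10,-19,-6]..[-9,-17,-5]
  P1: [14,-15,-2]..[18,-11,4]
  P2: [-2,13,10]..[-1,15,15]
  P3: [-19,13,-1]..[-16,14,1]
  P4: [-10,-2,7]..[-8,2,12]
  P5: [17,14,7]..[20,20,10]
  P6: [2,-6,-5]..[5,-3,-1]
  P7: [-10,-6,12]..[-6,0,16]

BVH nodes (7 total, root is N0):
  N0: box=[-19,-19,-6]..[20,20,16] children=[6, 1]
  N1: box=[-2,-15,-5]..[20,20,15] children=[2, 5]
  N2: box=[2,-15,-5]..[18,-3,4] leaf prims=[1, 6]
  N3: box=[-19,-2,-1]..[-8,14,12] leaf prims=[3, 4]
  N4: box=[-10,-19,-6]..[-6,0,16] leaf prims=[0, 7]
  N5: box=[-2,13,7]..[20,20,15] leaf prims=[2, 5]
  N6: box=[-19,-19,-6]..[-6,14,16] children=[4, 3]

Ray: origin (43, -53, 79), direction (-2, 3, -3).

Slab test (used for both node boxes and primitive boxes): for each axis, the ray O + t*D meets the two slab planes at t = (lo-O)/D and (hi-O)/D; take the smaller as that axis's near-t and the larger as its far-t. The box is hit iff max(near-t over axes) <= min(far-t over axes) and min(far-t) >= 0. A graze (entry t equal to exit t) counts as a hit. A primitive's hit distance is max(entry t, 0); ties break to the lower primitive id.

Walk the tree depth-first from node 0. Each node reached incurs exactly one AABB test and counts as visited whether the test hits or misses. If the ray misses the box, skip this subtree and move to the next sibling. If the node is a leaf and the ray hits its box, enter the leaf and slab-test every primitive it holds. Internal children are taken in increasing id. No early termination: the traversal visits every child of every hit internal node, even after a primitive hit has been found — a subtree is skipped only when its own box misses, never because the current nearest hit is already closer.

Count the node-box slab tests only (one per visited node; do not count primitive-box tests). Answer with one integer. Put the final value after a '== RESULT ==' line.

Walk:
N0 x:[23/2,31] y:[34/3,73/3] z:[21,85/3] -> hit [21,73/3], descend [1, 6]
  N1 x:[23/2,45/2] y:[38/3,73/3] z:[64/3,28] -> hit [64/3,45/2], descend [2, 5]
    N2 x:[25/2,41/2] y:[38/3,50/3] z:[25,28] -> miss, prune
    N5 x:[23/2,45/2] y:[22,73/3] z:[64/3,24] -> hit [22,45/2] leaf, test {P2@t=22, P5(miss)}
  N6 x:[49/2,31] y:[34/3,67/3] z:[21,85/3] -> miss, prune

order=[0, 1, 2, 5, 6]  |boxes|=5  |leaves|=1  hit=P2

== RESULT ==
5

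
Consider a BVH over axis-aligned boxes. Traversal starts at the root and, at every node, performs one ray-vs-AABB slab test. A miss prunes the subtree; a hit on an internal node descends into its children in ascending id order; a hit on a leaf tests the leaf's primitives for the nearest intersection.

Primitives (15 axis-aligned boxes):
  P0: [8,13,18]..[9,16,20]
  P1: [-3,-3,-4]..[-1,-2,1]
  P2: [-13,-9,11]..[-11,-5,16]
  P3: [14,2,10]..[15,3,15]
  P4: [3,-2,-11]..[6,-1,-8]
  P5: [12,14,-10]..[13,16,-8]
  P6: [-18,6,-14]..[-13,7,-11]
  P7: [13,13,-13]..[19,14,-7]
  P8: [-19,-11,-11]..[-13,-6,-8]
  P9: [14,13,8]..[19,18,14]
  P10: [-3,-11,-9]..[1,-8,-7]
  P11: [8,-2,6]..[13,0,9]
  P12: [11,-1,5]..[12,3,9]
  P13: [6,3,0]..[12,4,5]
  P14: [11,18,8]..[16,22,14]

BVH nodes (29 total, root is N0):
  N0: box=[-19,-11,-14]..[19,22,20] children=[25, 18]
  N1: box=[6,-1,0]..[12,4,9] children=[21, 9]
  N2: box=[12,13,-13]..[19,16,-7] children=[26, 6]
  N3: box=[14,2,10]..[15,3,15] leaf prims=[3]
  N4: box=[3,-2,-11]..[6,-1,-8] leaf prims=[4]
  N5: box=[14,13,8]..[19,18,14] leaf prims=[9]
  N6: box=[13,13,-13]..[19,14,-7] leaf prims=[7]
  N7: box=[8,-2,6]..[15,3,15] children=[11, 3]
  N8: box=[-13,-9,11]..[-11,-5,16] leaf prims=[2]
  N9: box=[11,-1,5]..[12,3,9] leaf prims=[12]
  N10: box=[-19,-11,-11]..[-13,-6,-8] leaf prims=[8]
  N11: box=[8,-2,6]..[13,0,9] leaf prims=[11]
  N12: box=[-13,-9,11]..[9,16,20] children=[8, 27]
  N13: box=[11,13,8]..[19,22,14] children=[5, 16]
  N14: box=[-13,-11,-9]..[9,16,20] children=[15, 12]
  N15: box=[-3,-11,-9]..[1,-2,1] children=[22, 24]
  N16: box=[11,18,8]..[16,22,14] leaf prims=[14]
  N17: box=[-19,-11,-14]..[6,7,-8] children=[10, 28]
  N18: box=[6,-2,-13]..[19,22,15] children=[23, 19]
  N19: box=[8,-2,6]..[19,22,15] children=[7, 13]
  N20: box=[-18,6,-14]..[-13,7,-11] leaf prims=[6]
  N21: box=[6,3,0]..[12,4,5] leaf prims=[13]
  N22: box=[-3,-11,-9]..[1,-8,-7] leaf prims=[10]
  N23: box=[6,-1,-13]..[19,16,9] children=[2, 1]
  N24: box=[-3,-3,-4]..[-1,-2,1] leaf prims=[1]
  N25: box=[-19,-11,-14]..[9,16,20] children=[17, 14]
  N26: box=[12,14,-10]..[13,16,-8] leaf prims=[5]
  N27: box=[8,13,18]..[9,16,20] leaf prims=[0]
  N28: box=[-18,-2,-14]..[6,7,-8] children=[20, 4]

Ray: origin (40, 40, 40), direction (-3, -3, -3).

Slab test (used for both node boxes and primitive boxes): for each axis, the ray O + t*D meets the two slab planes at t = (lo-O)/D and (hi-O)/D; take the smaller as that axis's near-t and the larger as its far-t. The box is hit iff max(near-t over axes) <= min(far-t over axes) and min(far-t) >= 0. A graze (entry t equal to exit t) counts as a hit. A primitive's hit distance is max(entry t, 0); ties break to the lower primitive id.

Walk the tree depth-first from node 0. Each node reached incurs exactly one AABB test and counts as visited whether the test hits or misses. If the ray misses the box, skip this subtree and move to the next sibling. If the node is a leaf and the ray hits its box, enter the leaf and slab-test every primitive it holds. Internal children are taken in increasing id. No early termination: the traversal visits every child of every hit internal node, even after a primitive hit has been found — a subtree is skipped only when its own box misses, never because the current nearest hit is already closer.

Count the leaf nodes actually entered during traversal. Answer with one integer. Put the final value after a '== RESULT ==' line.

Traverse from the root:
N0 x:[7,59/3] y:[6,17] z:[20/3,18] -> hit [7,17], descend [18, 25]
  N18 x:[7,34/3] y:[6,14] z:[25/3,53/3] -> hit [25/3,34/3], descend [19, 23]
    N19 x:[7,32/3] y:[6,14] z:[25/3,34/3] -> hit [25/3,32/3], descend [7, 13]
      N7 x:[25/3,32/3] y:[37/3,14] z:[25/3,34/3] -> miss, prune
      N13 x:[7,29/3] y:[6,9] z:[26/3,32/3] -> hit [26/3,9], descend [5, 16]
        N5 x:[7,26/3] y:[22/3,9] z:[26/3,32/3] -> hit [26/3,26/3] leaf, test {P9@t=26/3}
        N16 x:[8,29/3] y:[6,22/3] z:[26/3,32/3] -> miss, prune
    N23 x:[7,34/3] y:[8,41/3] z:[31/3,53/3] -> hit [31/3,34/3], descend [1, 2]
      N1 x:[28/3,34/3] y:[12,41/3] z:[31/3,40/3] -> miss, prune
      N2 x:[7,28/3] y:[8,9] z:[47/3,53/3] -> miss, prune
  N25 x:[31/3,59/3] y:[8,17] z:[20/3,18] -> hit [31/3,17], descend [14, 17]
    N14 x:[31/3,53/3] y:[8,17] z:[20/3,49/3] -> hit [31/3,49/3], descend [12, 15]
      N12 x:[31/3,53/3] y:[8,49/3] z:[20/3,29/3] -> miss, prune
      N15 x:[13,43/3] y:[14,17] z:[13,49/3] -> hit [14,43/3], descend [22, 24]
        N22 x:[13,43/3] y:[16,17] z:[47/3,49/3] -> miss, prune
        N24 x:[41/3,43/3] y:[14,43/3] z:[13,44/3] -> hit [14,43/3] leaf, test {P1@t=14}
    N17 x:[34/3,59/3] y:[11,17] z:[16,18] -> hit [16,17], descend [10, 28]
      N10 x:[53/3,59/3] y:[46/3,17] z:[16,17] -> miss, prune
      N28 x:[34/3,58/3] y:[11,14] z:[16,18] -> miss, prune

Visited [0, 18, 19, 7, 13, 5, 16, 23, 1, 2, 25, 14, 12, 15, 22, 24, 17, 10, 28]. Tests: 19 box, 2 leaf. Nearest: P9.

== RESULT ==
2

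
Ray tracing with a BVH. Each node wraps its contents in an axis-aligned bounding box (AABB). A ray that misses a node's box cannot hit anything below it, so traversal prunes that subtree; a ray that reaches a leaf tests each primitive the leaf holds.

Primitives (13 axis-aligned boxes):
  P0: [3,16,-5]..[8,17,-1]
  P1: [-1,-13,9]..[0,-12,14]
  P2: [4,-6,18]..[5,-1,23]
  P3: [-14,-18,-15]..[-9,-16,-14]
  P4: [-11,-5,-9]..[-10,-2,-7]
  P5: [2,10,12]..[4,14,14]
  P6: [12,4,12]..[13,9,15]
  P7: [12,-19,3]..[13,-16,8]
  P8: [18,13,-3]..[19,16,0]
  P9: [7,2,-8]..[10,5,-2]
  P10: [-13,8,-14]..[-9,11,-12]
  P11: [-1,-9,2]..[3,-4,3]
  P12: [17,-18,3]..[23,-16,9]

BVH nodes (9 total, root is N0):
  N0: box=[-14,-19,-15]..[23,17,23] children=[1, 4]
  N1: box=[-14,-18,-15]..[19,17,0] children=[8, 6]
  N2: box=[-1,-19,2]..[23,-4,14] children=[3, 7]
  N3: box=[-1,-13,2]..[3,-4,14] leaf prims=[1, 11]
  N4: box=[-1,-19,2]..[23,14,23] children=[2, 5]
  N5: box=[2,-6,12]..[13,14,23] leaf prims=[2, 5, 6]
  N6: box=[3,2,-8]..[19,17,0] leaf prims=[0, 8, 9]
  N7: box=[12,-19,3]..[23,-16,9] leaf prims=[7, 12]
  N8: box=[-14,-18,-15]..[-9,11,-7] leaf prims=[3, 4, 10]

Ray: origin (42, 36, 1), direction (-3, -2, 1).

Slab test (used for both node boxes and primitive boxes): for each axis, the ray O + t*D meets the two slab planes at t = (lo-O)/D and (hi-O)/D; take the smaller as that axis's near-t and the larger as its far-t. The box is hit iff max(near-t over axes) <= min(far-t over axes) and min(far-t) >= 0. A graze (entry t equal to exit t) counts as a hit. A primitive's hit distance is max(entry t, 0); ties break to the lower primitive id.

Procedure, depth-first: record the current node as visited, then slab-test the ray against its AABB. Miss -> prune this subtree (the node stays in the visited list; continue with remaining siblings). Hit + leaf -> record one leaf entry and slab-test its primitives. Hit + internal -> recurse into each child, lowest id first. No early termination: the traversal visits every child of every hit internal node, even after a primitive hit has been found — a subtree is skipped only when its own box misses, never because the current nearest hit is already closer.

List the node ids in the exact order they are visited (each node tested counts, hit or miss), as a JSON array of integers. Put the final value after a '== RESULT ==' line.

Walk:
N0 x:[19/3,56/3] y:[19/2,55/2] z:[-16,22] -> hit [19/2,56/3], descend [1, 4]
  N1 x:[23/3,56/3] y:[19/2,27] z:[-16,-1] -> miss, prune
  N4 x:[19/3,43/3] y:[11,55/2] z:[1,22] -> hit [11,43/3], descend [2, 5]
    N2 x:[19/3,43/3] y:[20,55/2] z:[1,13] -> miss, prune
    N5 x:[29/3,40/3] y:[11,21] z:[11,22] -> hit [11,40/3] leaf, test {P2(miss), P5@t=38/3, P6(miss)}

order=[0, 1, 4, 2, 5]  |boxes|=5  |leaves|=1  hit=P5

== RESULT ==
[0, 1, 4, 2, 5]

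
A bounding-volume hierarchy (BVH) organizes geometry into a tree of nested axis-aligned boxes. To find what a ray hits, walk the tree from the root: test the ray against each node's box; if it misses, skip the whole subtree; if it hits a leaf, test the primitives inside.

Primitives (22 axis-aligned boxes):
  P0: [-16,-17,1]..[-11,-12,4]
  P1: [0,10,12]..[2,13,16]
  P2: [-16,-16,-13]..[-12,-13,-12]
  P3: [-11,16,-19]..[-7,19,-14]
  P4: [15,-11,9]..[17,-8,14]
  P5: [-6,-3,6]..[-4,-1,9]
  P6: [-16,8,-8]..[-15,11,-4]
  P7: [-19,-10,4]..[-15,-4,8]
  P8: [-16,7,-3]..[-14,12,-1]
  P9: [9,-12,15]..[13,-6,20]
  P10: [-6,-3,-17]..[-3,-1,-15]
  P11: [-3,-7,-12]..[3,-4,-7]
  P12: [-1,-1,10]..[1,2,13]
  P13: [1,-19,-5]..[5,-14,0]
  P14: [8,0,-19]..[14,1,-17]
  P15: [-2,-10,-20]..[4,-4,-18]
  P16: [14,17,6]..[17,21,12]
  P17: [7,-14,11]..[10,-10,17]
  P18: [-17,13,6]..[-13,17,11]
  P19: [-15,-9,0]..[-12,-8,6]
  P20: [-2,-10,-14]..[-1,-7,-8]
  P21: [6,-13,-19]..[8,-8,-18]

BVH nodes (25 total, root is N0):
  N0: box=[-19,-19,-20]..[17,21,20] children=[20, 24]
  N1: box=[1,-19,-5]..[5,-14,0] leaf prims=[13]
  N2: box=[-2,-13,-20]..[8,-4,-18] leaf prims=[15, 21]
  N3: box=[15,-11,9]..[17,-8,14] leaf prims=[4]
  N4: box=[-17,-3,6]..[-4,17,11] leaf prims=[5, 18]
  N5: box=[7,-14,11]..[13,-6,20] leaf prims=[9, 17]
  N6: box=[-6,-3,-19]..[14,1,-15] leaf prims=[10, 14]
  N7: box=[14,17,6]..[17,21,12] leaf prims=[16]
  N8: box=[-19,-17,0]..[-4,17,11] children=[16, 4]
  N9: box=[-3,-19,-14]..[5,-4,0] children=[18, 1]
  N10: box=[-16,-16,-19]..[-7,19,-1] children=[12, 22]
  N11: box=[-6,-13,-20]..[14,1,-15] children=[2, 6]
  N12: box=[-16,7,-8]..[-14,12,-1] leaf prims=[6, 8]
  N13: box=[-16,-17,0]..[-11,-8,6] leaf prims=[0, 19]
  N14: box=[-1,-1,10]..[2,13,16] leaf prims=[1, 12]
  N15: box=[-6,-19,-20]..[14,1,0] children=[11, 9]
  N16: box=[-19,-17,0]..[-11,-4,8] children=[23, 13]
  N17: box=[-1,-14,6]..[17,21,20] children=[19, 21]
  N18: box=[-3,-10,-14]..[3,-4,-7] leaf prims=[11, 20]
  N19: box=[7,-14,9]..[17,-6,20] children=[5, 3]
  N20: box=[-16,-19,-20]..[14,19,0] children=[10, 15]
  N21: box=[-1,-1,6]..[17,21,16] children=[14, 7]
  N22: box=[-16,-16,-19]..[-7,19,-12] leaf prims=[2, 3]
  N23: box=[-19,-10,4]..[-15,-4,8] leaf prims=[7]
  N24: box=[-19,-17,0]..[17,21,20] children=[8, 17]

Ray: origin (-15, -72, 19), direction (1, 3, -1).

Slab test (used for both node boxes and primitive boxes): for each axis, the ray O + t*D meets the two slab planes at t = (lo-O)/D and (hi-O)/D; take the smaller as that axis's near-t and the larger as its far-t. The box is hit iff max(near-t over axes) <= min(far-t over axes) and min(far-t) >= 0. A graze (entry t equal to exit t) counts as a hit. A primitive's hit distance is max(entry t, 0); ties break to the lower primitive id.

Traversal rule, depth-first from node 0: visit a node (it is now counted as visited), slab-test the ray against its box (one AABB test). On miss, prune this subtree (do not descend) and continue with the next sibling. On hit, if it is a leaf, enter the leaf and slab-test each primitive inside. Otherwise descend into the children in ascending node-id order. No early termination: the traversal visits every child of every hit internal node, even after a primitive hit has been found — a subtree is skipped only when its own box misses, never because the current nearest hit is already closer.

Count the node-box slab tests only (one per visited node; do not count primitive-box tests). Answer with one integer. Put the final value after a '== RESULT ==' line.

Walk:
N0 x:[-4,32] y:[53/3,31] z:[-1,39] -> hit [53/3,31], descend [20, 24]
  N20 x:[-1,29] y:[53/3,91/3] z:[19,39] -> hit [19,29], descend [10, 15]
    N10 x:[-1,8] y:[56/3,91/3] z:[20,38] -> miss, prune
    N15 x:[9,29] y:[53/3,73/3] z:[19,39] -> hit [19,73/3], descend [9, 11]
      N9 x:[12,20] y:[53/3,68/3] z:[19,33] -> hit [19,20], descend [1, 18]
        N1 x:[16,20] y:[53/3,58/3] z:[19,24] -> hit [19,58/3] leaf, test {P13@t=19}
        N18 x:[12,18] y:[62/3,68/3] z:[26,33] -> miss, prune
      N11 x:[9,29] y:[59/3,73/3] z:[34,39] -> miss, prune
  N24 x:[-4,32] y:[55/3,31] z:[-1,19] -> hit [55/3,19], descend [8, 17]
    N8 x:[-4,11] y:[55/3,89/3] z:[8,19] -> miss, prune
    N17 x:[14,32] y:[58/3,31] z:[-1,13] -> miss, prune

order=[0, 20, 10, 15, 9, 1, 18, 11, 24, 8, 17]  |boxes|=11  |leaves|=1  hit=P13

== RESULT ==
11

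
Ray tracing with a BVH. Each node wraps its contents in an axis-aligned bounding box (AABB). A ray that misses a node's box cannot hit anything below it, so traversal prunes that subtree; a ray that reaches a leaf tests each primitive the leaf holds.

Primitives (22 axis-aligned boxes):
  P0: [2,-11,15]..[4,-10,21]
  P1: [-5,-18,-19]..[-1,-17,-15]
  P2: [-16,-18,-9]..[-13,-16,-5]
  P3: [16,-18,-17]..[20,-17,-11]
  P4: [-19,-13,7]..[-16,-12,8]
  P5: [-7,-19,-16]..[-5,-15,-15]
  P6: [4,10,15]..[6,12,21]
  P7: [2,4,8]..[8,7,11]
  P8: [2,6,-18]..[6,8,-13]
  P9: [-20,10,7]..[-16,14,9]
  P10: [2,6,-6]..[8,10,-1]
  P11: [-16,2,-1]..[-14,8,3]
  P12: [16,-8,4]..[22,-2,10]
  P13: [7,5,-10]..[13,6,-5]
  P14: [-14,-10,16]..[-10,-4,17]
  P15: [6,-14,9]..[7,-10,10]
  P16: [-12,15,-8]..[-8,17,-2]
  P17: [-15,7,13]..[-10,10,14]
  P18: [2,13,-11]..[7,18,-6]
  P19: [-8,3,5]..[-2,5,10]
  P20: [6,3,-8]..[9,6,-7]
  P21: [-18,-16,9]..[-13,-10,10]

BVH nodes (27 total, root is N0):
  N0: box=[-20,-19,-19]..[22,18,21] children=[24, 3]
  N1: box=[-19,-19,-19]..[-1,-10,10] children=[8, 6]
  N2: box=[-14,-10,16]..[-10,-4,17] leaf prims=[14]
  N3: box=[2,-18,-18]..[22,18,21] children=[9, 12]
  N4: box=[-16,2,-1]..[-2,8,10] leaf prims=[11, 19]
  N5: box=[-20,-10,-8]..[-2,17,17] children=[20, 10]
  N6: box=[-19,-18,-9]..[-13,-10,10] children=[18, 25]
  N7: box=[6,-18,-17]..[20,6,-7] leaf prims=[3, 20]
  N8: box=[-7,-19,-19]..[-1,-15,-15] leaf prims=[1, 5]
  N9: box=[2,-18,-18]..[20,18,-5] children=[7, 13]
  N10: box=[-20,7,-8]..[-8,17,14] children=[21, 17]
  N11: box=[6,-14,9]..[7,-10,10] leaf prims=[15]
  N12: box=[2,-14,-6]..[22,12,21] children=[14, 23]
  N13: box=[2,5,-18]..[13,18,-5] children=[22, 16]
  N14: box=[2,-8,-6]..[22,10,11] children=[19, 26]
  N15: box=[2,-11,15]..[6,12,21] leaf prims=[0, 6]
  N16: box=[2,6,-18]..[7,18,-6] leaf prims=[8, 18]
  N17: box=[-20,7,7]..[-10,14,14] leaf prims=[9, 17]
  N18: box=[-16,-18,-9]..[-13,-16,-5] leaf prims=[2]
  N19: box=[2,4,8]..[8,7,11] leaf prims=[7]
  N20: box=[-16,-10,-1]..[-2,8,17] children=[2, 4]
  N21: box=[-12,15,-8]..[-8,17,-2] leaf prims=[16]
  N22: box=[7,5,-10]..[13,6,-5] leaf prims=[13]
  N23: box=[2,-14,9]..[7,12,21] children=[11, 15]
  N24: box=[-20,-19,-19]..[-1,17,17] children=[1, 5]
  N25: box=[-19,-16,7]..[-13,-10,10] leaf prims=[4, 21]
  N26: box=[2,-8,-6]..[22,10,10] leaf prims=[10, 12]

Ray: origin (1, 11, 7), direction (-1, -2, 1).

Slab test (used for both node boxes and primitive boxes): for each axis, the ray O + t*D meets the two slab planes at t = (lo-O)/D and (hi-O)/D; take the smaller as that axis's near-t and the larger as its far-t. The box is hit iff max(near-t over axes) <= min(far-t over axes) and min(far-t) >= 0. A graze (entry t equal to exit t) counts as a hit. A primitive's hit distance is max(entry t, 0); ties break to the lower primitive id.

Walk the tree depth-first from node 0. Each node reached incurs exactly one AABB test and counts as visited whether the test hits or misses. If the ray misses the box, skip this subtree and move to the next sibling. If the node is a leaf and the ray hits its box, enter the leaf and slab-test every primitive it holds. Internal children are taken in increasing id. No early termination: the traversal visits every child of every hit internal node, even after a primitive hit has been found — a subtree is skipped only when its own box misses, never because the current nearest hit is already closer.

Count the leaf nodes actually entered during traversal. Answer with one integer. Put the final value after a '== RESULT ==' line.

Walk:
N0 x:[-21,21] y:[-7/2,15] z:[-26,14] -> hit [-7/2,14], descend [3, 24]
  N3 x:[-21,-1] y:[-7/2,29/2] z:[-25,14] -> miss, prune
  N24 x:[2,21] y:[-3,15] z:[-26,10] -> hit [2,10], descend [1, 5]
    N1 x:[2,20] y:[21/2,15] z:[-26,3] -> miss, prune
    N5 x:[3,21] y:[-3,21/2] z:[-15,10] -> hit [3,10], descend [10, 20]
      N10 x:[9,21] y:[-3,2] z:[-15,7] -> miss, prune
      N20 x:[3,17] y:[3/2,21/2] z:[-8,10] -> hit [3,10], descend [2, 4]
        N2 x:[11,15] y:[15/2,21/2] z:[9,10] -> miss, prune
        N4 x:[3,17] y:[3/2,9/2] z:[-8,3] -> hit [3,3] leaf, test {P11(miss), P19@t=3}

Summary -> nodes [0, 3, 24, 1, 5, 10, 20, 2, 4]; box-tests=9; leaf-entries=1; first=P19

== RESULT ==
1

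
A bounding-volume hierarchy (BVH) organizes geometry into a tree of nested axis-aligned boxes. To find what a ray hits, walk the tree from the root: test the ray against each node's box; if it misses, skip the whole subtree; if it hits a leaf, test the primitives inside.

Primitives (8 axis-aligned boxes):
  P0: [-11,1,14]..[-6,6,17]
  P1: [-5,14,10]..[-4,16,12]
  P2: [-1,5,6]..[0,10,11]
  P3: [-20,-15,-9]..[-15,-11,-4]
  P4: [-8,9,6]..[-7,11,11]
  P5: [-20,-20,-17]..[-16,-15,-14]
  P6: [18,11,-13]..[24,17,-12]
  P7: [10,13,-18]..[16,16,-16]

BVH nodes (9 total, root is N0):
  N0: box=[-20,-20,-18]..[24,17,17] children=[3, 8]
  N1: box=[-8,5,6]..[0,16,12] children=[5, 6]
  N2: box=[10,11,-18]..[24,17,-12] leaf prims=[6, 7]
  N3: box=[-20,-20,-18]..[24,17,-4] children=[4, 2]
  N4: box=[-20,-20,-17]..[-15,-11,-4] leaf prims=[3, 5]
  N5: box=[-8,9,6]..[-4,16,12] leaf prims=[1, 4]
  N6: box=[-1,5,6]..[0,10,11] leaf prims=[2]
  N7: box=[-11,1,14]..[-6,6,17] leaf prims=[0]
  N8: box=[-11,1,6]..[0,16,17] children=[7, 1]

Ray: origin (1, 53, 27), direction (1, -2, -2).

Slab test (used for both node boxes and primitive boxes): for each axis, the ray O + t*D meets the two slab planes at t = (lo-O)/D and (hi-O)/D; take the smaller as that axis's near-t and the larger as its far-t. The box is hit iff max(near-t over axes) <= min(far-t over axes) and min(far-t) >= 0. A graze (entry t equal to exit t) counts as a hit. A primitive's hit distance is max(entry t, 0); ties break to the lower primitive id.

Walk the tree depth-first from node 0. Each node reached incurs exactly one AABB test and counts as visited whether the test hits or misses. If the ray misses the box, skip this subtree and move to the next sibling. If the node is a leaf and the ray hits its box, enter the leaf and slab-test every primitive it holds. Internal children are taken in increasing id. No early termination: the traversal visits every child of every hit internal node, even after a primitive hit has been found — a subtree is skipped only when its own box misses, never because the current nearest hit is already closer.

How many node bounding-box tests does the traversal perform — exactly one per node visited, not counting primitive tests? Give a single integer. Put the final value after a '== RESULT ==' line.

Traverse from the root:
N0 x:[-21,23] y:[18,73/2] z:[5,45/2] -> hit [18,45/2], descend [3, 8]
  N3 x:[-21,23] y:[18,73/2] z:[31/2,45/2] -> hit [18,45/2], descend [2, 4]
    N2 x:[9,23] y:[18,21] z:[39/2,45/2] -> hit [39/2,21] leaf, test {P6@t=39/2, P7(miss)}
    N4 x:[-21,-16] y:[32,73/2] z:[31/2,22] -> miss, prune
  N8 x:[-12,-1] y:[37/2,26] z:[5,21/2] -> miss, prune

order=[0, 3, 2, 4, 8]  |boxes|=5  |leaves|=1  hit=P6

== RESULT ==
5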